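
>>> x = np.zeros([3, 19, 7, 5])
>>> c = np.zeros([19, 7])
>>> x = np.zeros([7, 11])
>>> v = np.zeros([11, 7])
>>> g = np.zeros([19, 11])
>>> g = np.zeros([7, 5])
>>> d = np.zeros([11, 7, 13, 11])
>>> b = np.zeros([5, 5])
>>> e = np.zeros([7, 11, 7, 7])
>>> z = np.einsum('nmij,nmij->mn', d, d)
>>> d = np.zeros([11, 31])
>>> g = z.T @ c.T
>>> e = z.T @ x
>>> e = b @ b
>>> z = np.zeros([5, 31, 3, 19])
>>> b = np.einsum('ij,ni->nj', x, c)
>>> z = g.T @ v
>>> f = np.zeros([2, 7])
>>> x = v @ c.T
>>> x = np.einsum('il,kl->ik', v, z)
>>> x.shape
(11, 19)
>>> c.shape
(19, 7)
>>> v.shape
(11, 7)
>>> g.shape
(11, 19)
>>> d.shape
(11, 31)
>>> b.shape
(19, 11)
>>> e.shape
(5, 5)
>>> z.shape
(19, 7)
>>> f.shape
(2, 7)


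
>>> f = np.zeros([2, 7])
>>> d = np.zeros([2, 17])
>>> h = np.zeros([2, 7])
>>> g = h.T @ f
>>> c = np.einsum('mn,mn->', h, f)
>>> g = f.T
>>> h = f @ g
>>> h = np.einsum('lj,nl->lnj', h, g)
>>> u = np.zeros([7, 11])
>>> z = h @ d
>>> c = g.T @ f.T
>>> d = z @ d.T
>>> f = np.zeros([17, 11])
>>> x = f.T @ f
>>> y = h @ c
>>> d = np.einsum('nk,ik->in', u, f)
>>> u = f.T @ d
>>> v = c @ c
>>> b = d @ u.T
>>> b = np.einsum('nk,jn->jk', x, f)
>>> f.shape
(17, 11)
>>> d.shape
(17, 7)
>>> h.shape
(2, 7, 2)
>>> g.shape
(7, 2)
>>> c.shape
(2, 2)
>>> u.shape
(11, 7)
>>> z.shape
(2, 7, 17)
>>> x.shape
(11, 11)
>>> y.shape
(2, 7, 2)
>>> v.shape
(2, 2)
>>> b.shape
(17, 11)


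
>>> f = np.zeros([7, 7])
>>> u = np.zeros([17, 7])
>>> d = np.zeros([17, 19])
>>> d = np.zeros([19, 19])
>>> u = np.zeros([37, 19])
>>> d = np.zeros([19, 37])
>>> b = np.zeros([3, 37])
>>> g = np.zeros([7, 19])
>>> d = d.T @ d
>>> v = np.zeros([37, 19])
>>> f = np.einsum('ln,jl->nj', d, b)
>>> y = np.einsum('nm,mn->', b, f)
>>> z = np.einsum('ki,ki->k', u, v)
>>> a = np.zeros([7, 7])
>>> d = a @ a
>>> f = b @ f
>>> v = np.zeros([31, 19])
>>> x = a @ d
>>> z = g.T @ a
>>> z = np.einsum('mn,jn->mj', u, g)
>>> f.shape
(3, 3)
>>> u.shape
(37, 19)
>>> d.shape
(7, 7)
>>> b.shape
(3, 37)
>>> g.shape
(7, 19)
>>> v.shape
(31, 19)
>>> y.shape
()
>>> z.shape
(37, 7)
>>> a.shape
(7, 7)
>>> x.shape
(7, 7)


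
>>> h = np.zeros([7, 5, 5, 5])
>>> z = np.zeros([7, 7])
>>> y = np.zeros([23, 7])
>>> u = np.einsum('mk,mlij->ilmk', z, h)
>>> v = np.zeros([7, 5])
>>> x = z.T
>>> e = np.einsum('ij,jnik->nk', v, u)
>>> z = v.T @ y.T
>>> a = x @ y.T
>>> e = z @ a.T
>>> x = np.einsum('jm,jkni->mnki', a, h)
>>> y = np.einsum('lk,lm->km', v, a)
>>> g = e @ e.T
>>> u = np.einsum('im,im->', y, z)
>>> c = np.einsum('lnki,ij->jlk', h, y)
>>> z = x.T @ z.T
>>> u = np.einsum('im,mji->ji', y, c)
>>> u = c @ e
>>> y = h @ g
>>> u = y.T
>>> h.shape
(7, 5, 5, 5)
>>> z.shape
(5, 5, 5, 5)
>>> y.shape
(7, 5, 5, 5)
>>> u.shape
(5, 5, 5, 7)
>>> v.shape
(7, 5)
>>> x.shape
(23, 5, 5, 5)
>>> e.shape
(5, 7)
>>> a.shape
(7, 23)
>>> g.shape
(5, 5)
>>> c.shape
(23, 7, 5)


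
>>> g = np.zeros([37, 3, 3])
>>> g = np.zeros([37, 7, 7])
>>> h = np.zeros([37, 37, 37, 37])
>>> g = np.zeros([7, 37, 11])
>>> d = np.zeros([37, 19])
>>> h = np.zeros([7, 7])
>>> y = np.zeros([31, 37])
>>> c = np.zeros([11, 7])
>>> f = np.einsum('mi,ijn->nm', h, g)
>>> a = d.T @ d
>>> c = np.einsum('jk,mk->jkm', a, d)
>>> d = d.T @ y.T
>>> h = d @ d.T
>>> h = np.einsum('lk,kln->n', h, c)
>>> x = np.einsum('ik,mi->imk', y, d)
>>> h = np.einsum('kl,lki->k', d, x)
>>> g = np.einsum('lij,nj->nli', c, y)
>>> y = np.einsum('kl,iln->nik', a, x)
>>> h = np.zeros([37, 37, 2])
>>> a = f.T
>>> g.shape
(31, 19, 19)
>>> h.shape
(37, 37, 2)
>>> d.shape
(19, 31)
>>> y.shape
(37, 31, 19)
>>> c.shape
(19, 19, 37)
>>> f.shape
(11, 7)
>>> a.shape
(7, 11)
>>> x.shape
(31, 19, 37)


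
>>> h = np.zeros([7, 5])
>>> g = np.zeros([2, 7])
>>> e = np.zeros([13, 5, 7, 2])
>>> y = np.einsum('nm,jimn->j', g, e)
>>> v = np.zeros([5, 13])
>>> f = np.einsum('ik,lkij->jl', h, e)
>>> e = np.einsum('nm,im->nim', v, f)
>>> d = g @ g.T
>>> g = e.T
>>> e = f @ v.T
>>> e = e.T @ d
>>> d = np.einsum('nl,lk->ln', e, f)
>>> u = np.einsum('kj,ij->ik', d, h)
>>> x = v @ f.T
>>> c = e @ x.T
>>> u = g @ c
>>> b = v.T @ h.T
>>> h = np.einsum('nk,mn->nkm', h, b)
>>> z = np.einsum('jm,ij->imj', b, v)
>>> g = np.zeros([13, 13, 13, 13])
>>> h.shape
(7, 5, 13)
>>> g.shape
(13, 13, 13, 13)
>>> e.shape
(5, 2)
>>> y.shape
(13,)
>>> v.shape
(5, 13)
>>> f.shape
(2, 13)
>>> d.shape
(2, 5)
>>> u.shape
(13, 2, 5)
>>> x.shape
(5, 2)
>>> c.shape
(5, 5)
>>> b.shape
(13, 7)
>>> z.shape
(5, 7, 13)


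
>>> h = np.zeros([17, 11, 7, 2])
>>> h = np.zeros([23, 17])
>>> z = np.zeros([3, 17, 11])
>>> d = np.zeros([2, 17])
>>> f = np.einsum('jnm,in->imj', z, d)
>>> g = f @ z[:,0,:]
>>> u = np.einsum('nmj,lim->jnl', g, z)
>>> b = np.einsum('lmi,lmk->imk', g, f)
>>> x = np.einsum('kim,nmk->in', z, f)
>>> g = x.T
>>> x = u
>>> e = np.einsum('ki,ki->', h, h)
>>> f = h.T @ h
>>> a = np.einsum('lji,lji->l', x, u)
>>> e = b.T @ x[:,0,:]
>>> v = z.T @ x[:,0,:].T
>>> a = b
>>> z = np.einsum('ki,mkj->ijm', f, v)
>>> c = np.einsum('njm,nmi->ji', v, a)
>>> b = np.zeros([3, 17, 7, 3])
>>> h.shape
(23, 17)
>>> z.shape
(17, 11, 11)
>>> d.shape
(2, 17)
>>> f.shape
(17, 17)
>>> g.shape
(2, 17)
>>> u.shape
(11, 2, 3)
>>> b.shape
(3, 17, 7, 3)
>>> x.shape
(11, 2, 3)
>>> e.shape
(3, 11, 3)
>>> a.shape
(11, 11, 3)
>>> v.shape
(11, 17, 11)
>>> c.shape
(17, 3)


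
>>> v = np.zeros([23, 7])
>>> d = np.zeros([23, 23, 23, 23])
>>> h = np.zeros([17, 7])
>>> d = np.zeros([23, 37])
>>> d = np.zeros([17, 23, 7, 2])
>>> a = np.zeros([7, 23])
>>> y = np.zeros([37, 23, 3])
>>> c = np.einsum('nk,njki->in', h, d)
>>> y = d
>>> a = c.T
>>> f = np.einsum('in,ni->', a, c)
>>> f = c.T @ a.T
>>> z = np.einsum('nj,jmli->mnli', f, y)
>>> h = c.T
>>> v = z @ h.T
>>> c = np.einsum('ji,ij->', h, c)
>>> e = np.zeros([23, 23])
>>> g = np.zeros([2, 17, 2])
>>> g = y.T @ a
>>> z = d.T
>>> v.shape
(23, 17, 7, 17)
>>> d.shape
(17, 23, 7, 2)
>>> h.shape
(17, 2)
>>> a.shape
(17, 2)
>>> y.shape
(17, 23, 7, 2)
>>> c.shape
()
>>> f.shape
(17, 17)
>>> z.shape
(2, 7, 23, 17)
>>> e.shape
(23, 23)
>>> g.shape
(2, 7, 23, 2)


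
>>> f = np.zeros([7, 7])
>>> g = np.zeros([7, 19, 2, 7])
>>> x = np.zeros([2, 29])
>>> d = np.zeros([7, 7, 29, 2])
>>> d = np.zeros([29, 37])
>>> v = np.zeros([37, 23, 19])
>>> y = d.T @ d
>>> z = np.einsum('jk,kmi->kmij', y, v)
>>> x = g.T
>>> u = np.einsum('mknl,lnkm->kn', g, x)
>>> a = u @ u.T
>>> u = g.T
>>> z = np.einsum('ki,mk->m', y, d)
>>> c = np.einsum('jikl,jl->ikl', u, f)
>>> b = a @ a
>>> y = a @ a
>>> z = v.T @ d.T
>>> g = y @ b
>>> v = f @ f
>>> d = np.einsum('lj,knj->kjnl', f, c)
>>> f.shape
(7, 7)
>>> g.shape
(19, 19)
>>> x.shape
(7, 2, 19, 7)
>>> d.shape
(2, 7, 19, 7)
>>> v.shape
(7, 7)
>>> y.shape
(19, 19)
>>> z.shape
(19, 23, 29)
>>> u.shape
(7, 2, 19, 7)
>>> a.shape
(19, 19)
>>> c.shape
(2, 19, 7)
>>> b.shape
(19, 19)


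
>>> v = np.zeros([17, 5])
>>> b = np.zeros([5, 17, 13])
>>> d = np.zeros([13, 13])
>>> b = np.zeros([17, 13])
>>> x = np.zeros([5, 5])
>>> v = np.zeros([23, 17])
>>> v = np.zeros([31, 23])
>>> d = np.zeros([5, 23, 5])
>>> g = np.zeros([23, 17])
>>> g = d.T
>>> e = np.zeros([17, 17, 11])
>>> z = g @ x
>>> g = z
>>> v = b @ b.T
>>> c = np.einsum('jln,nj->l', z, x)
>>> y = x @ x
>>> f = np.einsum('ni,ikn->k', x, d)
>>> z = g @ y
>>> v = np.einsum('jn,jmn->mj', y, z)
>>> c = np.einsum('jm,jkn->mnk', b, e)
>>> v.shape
(23, 5)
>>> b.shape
(17, 13)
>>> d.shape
(5, 23, 5)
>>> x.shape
(5, 5)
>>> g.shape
(5, 23, 5)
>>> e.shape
(17, 17, 11)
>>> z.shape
(5, 23, 5)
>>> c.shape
(13, 11, 17)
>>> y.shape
(5, 5)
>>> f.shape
(23,)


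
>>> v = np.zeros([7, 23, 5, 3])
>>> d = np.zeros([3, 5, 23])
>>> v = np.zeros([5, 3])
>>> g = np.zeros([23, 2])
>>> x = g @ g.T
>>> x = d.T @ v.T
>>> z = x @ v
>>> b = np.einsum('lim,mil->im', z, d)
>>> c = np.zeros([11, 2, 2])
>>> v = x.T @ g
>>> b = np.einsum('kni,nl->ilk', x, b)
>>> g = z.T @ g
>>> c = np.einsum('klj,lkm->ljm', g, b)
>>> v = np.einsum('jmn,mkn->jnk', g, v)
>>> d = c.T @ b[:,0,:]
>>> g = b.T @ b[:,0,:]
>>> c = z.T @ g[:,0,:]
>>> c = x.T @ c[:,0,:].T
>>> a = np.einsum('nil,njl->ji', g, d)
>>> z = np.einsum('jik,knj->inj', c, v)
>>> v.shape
(3, 2, 5)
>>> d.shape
(23, 2, 23)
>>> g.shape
(23, 3, 23)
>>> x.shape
(23, 5, 5)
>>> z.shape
(5, 2, 5)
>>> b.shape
(5, 3, 23)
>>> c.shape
(5, 5, 3)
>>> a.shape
(2, 3)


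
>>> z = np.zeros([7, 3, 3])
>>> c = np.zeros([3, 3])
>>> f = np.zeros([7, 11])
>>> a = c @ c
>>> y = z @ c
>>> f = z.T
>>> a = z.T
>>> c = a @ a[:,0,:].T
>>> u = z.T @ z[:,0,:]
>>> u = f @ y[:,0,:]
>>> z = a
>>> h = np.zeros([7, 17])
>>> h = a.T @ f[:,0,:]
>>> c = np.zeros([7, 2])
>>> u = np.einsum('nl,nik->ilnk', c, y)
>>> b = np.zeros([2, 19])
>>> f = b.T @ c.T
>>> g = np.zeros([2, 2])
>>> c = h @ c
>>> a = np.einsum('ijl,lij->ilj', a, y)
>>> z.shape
(3, 3, 7)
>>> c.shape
(7, 3, 2)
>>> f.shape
(19, 7)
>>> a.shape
(3, 7, 3)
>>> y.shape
(7, 3, 3)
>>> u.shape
(3, 2, 7, 3)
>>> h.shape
(7, 3, 7)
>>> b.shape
(2, 19)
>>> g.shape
(2, 2)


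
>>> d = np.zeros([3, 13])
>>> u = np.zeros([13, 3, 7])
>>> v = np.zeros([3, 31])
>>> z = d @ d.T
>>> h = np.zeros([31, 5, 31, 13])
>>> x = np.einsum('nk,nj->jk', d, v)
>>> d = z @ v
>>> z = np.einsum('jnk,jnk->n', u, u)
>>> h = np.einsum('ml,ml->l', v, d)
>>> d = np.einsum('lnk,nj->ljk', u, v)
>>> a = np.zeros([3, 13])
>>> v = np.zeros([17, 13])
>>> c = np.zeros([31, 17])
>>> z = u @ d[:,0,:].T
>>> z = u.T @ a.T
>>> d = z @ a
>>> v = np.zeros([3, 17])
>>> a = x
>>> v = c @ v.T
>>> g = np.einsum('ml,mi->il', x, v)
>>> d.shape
(7, 3, 13)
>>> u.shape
(13, 3, 7)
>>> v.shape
(31, 3)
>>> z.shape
(7, 3, 3)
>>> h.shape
(31,)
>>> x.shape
(31, 13)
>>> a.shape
(31, 13)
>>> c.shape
(31, 17)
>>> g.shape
(3, 13)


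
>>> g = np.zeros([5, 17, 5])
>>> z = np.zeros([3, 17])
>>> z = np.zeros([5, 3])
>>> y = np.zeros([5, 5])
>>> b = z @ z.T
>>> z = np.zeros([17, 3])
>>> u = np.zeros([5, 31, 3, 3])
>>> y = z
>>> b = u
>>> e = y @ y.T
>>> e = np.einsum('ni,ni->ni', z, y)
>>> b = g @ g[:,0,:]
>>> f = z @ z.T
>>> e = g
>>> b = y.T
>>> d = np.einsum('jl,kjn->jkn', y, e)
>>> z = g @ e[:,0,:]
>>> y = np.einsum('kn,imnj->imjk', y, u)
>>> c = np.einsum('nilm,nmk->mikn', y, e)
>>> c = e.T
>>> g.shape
(5, 17, 5)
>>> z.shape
(5, 17, 5)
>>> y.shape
(5, 31, 3, 17)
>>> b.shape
(3, 17)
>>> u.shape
(5, 31, 3, 3)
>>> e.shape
(5, 17, 5)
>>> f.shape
(17, 17)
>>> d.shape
(17, 5, 5)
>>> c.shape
(5, 17, 5)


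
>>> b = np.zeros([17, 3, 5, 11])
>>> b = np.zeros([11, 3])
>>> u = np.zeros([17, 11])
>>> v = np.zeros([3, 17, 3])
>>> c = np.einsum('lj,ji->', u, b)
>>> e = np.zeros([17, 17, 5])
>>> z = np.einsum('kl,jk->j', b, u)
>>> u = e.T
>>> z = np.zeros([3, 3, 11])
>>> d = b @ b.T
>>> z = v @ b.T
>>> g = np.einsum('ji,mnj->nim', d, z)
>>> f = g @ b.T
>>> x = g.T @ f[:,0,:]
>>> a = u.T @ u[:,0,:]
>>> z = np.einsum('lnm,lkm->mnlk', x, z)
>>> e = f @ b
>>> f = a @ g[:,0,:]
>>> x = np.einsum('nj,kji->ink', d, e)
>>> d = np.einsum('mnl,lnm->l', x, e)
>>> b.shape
(11, 3)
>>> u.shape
(5, 17, 17)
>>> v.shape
(3, 17, 3)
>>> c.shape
()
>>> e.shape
(17, 11, 3)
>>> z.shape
(11, 11, 3, 17)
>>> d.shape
(17,)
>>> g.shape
(17, 11, 3)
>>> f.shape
(17, 17, 3)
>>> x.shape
(3, 11, 17)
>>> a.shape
(17, 17, 17)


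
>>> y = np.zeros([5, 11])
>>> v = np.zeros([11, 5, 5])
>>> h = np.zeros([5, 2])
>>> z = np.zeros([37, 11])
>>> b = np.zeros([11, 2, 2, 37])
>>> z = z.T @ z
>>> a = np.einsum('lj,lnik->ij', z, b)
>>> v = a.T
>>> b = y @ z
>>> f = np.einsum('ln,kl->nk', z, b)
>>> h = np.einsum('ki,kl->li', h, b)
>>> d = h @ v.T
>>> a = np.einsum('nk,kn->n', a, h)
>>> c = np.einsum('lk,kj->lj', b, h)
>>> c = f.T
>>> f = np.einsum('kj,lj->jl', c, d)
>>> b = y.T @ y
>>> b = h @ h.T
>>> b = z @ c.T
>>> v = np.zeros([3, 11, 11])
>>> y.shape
(5, 11)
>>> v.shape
(3, 11, 11)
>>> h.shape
(11, 2)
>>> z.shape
(11, 11)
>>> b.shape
(11, 5)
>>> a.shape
(2,)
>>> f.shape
(11, 11)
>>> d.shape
(11, 11)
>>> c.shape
(5, 11)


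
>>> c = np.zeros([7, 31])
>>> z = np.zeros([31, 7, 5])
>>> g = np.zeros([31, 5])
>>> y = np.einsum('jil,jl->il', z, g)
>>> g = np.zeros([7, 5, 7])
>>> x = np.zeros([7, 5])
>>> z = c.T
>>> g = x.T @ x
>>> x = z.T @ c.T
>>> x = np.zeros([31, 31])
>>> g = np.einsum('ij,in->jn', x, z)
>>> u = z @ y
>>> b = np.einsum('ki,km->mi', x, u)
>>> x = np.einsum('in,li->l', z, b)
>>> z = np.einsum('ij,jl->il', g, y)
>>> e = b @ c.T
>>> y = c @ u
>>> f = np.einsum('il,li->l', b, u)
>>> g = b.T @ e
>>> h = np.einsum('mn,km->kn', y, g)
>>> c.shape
(7, 31)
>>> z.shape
(31, 5)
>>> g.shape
(31, 7)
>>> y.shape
(7, 5)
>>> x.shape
(5,)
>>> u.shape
(31, 5)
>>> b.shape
(5, 31)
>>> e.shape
(5, 7)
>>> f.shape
(31,)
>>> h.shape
(31, 5)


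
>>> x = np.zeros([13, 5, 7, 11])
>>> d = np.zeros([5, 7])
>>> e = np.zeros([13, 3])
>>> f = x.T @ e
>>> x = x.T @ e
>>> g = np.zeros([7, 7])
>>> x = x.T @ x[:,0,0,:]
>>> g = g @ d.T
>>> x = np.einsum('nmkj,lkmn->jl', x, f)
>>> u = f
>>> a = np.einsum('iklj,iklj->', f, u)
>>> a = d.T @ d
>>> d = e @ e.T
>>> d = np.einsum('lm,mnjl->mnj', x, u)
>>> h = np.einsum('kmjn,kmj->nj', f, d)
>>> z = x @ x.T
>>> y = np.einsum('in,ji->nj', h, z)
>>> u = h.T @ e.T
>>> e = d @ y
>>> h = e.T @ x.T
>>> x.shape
(3, 11)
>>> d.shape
(11, 7, 5)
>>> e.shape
(11, 7, 3)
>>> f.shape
(11, 7, 5, 3)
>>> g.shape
(7, 5)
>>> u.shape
(5, 13)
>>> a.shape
(7, 7)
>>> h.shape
(3, 7, 3)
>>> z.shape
(3, 3)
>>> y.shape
(5, 3)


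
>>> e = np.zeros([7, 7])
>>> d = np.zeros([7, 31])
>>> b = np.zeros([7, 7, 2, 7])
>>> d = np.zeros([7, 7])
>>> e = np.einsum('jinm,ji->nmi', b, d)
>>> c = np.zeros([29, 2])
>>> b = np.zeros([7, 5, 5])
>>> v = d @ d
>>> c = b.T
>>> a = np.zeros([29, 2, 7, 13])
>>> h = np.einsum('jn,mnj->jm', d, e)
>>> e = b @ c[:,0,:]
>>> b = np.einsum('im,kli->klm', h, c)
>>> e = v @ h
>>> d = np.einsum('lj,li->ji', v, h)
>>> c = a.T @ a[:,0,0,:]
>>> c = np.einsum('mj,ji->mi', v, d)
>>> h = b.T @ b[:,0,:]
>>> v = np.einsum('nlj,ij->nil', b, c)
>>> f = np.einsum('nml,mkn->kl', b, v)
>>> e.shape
(7, 2)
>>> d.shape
(7, 2)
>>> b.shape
(5, 5, 2)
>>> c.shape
(7, 2)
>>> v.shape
(5, 7, 5)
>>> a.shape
(29, 2, 7, 13)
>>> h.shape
(2, 5, 2)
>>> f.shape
(7, 2)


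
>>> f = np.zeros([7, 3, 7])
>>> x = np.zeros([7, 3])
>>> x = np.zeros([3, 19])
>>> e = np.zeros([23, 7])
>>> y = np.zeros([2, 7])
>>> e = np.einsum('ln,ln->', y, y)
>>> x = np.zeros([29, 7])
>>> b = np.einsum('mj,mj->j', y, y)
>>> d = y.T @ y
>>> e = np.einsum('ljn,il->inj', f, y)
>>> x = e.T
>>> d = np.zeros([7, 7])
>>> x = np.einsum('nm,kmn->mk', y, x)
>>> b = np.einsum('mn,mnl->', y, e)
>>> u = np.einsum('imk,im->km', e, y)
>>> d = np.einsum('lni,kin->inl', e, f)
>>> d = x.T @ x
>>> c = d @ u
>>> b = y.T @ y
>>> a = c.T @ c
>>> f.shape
(7, 3, 7)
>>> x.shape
(7, 3)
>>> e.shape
(2, 7, 3)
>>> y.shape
(2, 7)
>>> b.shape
(7, 7)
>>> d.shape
(3, 3)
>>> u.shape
(3, 7)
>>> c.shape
(3, 7)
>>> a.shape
(7, 7)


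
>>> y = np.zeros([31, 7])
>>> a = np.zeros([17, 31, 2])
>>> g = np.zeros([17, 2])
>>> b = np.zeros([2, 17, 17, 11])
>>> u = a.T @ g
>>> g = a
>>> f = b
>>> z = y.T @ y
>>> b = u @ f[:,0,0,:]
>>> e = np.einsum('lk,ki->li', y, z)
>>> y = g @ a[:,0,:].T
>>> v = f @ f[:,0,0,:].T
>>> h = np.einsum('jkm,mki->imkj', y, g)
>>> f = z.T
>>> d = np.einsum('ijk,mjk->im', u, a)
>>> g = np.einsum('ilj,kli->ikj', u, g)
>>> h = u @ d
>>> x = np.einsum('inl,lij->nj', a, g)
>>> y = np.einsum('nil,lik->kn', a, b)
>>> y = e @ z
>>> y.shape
(31, 7)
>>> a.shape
(17, 31, 2)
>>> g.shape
(2, 17, 2)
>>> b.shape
(2, 31, 11)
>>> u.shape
(2, 31, 2)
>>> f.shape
(7, 7)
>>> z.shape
(7, 7)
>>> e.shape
(31, 7)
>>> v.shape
(2, 17, 17, 2)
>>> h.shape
(2, 31, 17)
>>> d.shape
(2, 17)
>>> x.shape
(31, 2)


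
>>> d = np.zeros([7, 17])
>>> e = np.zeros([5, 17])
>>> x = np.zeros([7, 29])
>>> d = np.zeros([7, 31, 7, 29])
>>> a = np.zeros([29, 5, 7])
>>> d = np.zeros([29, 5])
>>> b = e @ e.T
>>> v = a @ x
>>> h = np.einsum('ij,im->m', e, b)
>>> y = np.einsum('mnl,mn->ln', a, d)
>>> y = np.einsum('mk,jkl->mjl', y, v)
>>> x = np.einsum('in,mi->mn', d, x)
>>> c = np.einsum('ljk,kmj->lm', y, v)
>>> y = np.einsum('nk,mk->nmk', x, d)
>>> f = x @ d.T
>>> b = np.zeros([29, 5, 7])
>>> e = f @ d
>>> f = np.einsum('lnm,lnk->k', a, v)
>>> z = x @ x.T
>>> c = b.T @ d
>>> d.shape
(29, 5)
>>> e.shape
(7, 5)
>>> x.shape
(7, 5)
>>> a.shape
(29, 5, 7)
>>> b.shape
(29, 5, 7)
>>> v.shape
(29, 5, 29)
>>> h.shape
(5,)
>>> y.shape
(7, 29, 5)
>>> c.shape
(7, 5, 5)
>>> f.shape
(29,)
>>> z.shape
(7, 7)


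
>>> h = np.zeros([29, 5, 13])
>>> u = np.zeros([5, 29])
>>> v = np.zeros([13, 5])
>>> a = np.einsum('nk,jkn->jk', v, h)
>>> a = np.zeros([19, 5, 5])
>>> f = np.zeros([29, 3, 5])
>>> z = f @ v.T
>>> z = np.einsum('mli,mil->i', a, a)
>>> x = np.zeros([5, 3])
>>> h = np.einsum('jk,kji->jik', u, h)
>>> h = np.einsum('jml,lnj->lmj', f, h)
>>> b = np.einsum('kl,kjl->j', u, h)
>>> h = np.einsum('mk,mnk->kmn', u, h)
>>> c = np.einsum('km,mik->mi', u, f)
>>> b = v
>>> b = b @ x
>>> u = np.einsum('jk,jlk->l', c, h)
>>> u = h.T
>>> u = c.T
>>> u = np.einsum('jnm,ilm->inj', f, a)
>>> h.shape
(29, 5, 3)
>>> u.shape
(19, 3, 29)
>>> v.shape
(13, 5)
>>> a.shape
(19, 5, 5)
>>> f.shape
(29, 3, 5)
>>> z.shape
(5,)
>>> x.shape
(5, 3)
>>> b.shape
(13, 3)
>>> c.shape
(29, 3)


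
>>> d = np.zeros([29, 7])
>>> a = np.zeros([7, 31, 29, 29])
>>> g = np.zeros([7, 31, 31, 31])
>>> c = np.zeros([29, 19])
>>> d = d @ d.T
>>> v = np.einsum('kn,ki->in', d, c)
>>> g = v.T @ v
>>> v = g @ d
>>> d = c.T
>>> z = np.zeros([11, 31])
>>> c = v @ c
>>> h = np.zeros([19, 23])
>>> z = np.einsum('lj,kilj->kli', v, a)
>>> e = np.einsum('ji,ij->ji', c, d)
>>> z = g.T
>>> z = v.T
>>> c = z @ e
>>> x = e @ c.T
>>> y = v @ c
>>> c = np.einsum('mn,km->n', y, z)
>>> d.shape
(19, 29)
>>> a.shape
(7, 31, 29, 29)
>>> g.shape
(29, 29)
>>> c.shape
(19,)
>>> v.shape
(29, 29)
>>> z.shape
(29, 29)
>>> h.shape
(19, 23)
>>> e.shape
(29, 19)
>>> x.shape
(29, 29)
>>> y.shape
(29, 19)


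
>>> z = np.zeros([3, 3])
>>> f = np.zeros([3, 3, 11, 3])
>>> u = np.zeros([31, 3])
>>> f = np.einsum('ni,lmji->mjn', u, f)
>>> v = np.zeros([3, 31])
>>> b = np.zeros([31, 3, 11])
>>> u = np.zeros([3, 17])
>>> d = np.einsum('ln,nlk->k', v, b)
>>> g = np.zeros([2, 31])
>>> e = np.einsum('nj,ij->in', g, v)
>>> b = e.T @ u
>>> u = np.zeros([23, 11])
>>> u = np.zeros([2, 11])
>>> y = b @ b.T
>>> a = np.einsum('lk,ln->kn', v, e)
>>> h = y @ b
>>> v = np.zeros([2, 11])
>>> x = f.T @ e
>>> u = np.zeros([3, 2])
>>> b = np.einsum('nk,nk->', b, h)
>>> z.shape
(3, 3)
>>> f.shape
(3, 11, 31)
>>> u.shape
(3, 2)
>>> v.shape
(2, 11)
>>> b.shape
()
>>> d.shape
(11,)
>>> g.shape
(2, 31)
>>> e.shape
(3, 2)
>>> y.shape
(2, 2)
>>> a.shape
(31, 2)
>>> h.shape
(2, 17)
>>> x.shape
(31, 11, 2)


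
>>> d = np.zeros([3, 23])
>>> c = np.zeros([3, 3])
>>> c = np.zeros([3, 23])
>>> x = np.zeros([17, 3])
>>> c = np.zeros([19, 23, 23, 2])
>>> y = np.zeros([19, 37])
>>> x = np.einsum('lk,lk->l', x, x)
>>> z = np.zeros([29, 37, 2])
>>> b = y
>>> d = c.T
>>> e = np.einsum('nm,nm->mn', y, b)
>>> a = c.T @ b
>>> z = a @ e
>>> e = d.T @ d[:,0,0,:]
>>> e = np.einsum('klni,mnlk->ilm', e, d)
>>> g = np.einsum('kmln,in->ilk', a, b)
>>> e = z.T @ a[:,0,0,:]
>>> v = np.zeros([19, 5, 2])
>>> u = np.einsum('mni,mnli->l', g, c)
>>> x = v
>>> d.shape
(2, 23, 23, 19)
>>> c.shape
(19, 23, 23, 2)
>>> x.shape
(19, 5, 2)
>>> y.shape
(19, 37)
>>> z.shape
(2, 23, 23, 19)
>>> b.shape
(19, 37)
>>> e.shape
(19, 23, 23, 37)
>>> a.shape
(2, 23, 23, 37)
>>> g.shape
(19, 23, 2)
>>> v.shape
(19, 5, 2)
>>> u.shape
(23,)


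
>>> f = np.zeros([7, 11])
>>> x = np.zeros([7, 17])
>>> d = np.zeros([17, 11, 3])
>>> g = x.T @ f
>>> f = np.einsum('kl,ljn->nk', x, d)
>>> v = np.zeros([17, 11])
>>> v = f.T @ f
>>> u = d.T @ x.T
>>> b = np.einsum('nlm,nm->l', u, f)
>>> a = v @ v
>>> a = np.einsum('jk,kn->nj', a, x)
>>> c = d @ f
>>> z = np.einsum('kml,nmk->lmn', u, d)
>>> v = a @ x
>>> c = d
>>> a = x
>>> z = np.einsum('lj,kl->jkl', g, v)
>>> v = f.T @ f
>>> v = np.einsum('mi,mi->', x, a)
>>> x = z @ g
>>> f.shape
(3, 7)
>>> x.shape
(11, 17, 11)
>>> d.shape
(17, 11, 3)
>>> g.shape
(17, 11)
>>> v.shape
()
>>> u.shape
(3, 11, 7)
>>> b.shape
(11,)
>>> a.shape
(7, 17)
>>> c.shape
(17, 11, 3)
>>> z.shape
(11, 17, 17)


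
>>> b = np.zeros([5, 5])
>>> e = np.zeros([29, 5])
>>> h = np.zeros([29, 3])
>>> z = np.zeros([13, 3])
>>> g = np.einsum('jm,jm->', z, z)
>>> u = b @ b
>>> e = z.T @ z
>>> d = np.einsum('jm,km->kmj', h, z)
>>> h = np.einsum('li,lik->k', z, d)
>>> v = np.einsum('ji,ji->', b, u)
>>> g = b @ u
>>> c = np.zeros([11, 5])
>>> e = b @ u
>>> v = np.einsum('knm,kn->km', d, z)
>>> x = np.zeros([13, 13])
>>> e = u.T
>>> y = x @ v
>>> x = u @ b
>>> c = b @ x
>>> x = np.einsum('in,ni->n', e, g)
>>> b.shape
(5, 5)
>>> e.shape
(5, 5)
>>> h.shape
(29,)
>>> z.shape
(13, 3)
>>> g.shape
(5, 5)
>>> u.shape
(5, 5)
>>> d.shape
(13, 3, 29)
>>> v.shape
(13, 29)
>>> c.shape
(5, 5)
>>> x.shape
(5,)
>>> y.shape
(13, 29)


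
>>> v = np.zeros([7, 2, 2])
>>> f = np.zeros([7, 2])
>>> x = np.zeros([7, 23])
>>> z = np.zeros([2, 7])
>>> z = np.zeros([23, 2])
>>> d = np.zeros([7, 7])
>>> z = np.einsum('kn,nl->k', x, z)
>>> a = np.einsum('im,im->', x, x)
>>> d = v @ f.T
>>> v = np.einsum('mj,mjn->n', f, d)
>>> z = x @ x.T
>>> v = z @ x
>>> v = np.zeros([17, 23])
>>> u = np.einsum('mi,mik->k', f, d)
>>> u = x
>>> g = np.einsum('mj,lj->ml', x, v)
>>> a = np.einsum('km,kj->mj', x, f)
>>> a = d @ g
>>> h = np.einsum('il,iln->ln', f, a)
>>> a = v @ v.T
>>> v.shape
(17, 23)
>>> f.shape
(7, 2)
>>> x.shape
(7, 23)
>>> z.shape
(7, 7)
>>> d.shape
(7, 2, 7)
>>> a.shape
(17, 17)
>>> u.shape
(7, 23)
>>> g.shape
(7, 17)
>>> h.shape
(2, 17)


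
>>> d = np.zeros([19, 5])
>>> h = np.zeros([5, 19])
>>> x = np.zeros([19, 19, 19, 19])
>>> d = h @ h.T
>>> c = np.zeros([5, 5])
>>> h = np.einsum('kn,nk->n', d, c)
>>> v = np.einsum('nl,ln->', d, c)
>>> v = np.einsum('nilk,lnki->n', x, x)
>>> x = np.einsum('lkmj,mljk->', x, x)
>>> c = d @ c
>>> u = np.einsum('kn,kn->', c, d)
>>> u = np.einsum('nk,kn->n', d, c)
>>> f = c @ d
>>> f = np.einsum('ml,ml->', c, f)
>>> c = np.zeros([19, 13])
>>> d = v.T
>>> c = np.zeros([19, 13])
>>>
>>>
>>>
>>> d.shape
(19,)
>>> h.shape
(5,)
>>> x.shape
()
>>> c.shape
(19, 13)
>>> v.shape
(19,)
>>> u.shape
(5,)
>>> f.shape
()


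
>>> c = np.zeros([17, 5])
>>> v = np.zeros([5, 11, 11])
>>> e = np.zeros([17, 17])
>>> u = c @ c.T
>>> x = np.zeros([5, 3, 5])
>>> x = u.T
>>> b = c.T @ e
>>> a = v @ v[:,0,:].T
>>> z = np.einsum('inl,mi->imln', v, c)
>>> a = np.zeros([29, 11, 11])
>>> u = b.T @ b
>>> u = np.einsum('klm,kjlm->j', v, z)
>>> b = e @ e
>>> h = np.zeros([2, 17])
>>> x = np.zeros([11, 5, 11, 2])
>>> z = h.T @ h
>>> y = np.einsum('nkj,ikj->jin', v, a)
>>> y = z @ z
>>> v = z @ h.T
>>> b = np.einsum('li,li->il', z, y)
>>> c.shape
(17, 5)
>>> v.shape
(17, 2)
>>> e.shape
(17, 17)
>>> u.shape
(17,)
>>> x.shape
(11, 5, 11, 2)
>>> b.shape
(17, 17)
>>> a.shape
(29, 11, 11)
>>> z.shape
(17, 17)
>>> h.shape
(2, 17)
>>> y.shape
(17, 17)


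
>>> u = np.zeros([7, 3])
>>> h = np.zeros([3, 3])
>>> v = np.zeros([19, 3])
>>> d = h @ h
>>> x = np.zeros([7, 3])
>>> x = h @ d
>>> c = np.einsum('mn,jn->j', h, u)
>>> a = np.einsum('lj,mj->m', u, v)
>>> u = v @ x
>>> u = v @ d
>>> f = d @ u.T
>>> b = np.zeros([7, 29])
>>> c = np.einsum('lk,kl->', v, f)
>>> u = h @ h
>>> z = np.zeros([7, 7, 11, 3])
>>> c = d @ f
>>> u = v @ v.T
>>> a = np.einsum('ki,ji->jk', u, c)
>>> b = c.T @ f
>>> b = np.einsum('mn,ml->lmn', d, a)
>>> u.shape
(19, 19)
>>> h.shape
(3, 3)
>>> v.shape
(19, 3)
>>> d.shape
(3, 3)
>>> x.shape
(3, 3)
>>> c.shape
(3, 19)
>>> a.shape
(3, 19)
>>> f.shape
(3, 19)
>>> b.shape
(19, 3, 3)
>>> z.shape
(7, 7, 11, 3)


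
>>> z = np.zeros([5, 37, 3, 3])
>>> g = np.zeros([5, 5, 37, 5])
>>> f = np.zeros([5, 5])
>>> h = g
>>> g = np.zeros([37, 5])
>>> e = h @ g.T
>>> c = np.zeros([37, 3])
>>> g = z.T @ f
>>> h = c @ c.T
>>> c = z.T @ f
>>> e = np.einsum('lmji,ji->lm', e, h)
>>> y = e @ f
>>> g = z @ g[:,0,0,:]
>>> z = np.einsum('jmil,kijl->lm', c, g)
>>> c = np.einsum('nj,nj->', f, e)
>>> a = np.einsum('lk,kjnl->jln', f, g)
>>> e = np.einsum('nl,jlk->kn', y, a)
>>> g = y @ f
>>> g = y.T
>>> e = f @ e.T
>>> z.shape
(5, 3)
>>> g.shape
(5, 5)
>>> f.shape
(5, 5)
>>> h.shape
(37, 37)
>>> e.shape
(5, 3)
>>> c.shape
()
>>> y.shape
(5, 5)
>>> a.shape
(37, 5, 3)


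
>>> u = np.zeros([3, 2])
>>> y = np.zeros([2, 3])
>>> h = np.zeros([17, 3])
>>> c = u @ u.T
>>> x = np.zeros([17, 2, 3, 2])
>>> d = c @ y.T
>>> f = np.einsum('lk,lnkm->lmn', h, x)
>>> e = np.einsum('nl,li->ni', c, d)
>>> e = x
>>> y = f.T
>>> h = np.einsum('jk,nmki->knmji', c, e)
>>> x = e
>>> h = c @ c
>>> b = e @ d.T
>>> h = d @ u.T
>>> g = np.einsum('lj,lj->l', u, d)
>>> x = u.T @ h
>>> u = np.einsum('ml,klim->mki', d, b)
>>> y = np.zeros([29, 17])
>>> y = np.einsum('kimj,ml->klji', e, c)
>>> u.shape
(3, 17, 3)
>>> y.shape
(17, 3, 2, 2)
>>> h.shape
(3, 3)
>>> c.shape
(3, 3)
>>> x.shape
(2, 3)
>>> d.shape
(3, 2)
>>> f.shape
(17, 2, 2)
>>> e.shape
(17, 2, 3, 2)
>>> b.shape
(17, 2, 3, 3)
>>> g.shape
(3,)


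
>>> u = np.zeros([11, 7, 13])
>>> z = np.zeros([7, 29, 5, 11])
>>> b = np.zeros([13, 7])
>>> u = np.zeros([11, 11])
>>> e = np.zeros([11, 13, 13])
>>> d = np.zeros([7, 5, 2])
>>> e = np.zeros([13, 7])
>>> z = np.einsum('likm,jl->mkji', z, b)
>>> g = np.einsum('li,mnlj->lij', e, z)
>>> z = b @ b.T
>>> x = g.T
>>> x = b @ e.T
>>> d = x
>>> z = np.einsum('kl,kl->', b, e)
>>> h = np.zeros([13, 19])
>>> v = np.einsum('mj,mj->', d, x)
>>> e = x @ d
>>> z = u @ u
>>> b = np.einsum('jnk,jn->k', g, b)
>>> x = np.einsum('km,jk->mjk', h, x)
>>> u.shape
(11, 11)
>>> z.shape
(11, 11)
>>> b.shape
(29,)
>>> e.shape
(13, 13)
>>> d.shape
(13, 13)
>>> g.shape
(13, 7, 29)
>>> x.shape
(19, 13, 13)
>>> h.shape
(13, 19)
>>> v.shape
()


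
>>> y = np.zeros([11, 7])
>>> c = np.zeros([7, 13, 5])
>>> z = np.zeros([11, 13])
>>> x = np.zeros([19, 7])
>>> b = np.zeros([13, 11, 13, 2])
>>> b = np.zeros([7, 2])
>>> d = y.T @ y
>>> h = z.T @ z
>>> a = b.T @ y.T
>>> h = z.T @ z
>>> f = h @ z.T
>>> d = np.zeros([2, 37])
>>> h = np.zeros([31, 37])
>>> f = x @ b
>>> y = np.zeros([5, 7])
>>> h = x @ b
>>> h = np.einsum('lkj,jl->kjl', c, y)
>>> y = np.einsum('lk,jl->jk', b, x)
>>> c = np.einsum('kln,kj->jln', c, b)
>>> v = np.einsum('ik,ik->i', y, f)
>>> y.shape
(19, 2)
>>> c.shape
(2, 13, 5)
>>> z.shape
(11, 13)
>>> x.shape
(19, 7)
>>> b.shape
(7, 2)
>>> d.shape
(2, 37)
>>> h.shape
(13, 5, 7)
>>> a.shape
(2, 11)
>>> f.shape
(19, 2)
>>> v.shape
(19,)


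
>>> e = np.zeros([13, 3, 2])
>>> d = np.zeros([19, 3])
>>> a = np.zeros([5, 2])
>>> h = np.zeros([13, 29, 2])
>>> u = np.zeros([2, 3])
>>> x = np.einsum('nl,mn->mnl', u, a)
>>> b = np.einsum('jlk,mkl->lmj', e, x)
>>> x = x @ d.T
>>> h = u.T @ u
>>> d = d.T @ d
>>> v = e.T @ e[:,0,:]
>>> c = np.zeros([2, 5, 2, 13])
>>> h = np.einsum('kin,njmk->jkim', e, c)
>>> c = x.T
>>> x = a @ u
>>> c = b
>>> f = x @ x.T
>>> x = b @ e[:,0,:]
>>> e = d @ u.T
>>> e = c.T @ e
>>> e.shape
(13, 5, 2)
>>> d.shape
(3, 3)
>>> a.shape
(5, 2)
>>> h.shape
(5, 13, 3, 2)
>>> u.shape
(2, 3)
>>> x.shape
(3, 5, 2)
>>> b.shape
(3, 5, 13)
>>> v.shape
(2, 3, 2)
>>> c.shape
(3, 5, 13)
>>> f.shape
(5, 5)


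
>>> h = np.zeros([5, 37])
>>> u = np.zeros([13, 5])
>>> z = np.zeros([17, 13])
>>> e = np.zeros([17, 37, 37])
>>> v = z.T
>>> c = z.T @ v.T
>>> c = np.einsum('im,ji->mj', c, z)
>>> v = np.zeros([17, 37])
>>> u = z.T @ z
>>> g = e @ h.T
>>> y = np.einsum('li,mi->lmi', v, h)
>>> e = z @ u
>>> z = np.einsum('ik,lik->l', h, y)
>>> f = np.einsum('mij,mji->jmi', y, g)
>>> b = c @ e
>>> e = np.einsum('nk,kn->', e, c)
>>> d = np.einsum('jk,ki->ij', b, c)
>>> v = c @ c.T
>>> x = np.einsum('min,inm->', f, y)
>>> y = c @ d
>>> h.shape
(5, 37)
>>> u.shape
(13, 13)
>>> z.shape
(17,)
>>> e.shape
()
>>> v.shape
(13, 13)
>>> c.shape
(13, 17)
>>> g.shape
(17, 37, 5)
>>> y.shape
(13, 13)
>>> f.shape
(37, 17, 5)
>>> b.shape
(13, 13)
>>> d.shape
(17, 13)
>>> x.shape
()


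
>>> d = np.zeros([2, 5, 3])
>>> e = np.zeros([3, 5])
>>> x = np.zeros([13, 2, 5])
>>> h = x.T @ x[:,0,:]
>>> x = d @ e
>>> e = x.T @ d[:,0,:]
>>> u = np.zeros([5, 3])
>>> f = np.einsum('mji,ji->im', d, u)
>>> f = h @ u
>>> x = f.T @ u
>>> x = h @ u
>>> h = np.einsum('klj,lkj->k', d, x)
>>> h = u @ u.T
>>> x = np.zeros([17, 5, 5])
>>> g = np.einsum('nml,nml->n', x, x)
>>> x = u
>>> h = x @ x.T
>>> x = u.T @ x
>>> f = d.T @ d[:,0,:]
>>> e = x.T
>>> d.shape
(2, 5, 3)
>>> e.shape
(3, 3)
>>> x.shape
(3, 3)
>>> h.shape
(5, 5)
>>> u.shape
(5, 3)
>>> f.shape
(3, 5, 3)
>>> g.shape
(17,)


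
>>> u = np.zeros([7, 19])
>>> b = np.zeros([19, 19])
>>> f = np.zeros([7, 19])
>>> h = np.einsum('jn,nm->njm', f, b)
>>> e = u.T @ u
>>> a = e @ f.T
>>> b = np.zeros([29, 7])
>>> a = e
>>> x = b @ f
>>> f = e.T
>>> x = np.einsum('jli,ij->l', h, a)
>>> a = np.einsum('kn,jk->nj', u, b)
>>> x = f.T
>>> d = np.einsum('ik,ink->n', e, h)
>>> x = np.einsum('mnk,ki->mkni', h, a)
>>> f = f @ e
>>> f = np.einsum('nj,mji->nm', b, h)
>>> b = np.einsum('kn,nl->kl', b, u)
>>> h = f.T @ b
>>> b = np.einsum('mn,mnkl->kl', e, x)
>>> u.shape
(7, 19)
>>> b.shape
(7, 29)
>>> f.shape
(29, 19)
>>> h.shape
(19, 19)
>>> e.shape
(19, 19)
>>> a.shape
(19, 29)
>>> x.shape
(19, 19, 7, 29)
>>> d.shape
(7,)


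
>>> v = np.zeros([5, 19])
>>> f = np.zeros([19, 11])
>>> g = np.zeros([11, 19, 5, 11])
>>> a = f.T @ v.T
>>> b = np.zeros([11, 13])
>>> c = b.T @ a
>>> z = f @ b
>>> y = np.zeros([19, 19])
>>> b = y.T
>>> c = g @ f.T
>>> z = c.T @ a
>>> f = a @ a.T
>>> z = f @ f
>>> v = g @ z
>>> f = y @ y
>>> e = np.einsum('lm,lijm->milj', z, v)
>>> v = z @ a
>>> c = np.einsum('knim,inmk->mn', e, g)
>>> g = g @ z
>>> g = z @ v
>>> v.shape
(11, 5)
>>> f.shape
(19, 19)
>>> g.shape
(11, 5)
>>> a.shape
(11, 5)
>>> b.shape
(19, 19)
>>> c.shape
(5, 19)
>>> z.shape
(11, 11)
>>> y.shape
(19, 19)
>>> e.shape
(11, 19, 11, 5)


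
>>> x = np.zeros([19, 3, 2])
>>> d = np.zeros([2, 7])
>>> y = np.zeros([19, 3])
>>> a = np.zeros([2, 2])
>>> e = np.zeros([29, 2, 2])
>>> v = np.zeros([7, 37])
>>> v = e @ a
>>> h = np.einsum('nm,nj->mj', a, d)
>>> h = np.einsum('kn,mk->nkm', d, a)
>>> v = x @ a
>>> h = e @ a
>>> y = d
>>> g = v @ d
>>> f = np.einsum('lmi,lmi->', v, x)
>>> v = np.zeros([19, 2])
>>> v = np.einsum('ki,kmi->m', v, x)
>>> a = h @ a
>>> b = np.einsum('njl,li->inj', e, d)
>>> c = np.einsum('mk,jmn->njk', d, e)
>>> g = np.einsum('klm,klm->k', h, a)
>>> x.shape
(19, 3, 2)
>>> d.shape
(2, 7)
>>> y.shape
(2, 7)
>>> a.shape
(29, 2, 2)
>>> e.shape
(29, 2, 2)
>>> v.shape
(3,)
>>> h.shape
(29, 2, 2)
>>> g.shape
(29,)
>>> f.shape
()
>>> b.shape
(7, 29, 2)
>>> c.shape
(2, 29, 7)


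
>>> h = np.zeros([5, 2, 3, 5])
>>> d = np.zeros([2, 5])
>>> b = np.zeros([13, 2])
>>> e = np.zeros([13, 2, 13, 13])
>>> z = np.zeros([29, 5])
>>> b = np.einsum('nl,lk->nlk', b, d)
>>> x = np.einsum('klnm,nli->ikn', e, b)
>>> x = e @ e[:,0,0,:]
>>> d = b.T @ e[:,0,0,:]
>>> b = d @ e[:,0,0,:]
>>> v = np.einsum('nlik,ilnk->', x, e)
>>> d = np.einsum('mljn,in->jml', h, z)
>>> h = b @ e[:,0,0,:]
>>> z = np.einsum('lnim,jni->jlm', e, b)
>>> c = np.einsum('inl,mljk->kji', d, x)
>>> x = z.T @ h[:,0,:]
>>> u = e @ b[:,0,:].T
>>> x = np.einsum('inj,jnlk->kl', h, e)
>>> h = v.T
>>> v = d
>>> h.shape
()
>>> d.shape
(3, 5, 2)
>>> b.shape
(5, 2, 13)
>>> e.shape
(13, 2, 13, 13)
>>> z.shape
(5, 13, 13)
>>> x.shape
(13, 13)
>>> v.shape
(3, 5, 2)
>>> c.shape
(13, 13, 3)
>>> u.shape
(13, 2, 13, 5)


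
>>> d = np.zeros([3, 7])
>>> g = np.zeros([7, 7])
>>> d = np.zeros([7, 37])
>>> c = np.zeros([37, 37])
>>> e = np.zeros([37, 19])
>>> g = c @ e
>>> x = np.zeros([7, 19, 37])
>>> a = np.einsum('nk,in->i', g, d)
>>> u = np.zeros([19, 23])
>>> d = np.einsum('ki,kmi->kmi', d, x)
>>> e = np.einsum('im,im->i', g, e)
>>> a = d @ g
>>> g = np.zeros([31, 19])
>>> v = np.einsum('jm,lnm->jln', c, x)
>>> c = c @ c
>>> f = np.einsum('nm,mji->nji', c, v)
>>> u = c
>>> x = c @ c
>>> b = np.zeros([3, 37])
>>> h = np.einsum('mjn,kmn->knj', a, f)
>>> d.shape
(7, 19, 37)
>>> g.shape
(31, 19)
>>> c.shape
(37, 37)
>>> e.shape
(37,)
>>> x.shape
(37, 37)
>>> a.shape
(7, 19, 19)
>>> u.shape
(37, 37)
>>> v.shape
(37, 7, 19)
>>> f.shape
(37, 7, 19)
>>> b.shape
(3, 37)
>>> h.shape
(37, 19, 19)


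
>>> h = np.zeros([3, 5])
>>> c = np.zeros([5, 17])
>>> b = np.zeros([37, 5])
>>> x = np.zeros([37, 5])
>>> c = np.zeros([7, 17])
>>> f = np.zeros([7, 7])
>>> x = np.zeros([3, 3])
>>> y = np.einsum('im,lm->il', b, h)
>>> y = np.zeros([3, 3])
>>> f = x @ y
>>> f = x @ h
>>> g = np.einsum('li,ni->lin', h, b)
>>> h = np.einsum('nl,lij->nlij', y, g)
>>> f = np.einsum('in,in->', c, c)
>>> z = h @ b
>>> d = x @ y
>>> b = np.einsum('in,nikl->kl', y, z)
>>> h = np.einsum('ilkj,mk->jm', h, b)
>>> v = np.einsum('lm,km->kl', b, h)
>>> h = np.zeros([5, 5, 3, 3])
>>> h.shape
(5, 5, 3, 3)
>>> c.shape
(7, 17)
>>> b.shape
(5, 5)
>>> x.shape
(3, 3)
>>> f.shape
()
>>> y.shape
(3, 3)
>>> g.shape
(3, 5, 37)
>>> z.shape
(3, 3, 5, 5)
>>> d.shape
(3, 3)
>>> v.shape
(37, 5)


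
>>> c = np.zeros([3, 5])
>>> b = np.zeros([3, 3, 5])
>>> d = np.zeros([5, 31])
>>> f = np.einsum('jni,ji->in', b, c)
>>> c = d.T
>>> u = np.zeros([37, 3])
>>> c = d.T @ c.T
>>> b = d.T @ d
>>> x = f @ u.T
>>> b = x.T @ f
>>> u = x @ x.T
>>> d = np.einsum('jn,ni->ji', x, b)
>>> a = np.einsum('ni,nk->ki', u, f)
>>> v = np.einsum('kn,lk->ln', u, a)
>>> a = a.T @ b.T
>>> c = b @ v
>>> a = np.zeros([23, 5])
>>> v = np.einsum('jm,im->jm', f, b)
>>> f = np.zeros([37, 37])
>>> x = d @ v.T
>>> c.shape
(37, 5)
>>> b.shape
(37, 3)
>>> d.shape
(5, 3)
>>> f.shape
(37, 37)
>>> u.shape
(5, 5)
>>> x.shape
(5, 5)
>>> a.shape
(23, 5)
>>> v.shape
(5, 3)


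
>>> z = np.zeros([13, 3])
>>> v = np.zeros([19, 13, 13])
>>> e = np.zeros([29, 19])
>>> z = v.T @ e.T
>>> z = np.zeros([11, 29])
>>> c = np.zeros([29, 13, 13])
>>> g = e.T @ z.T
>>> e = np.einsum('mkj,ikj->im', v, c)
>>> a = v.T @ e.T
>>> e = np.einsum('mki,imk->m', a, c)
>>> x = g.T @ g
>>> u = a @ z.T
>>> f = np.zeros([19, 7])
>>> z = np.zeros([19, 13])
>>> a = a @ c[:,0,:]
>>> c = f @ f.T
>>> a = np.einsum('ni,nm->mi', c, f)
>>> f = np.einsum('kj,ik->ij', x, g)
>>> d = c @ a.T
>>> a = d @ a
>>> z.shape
(19, 13)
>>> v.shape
(19, 13, 13)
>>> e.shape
(13,)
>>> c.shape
(19, 19)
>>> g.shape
(19, 11)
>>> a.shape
(19, 19)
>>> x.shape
(11, 11)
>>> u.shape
(13, 13, 11)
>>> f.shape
(19, 11)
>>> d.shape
(19, 7)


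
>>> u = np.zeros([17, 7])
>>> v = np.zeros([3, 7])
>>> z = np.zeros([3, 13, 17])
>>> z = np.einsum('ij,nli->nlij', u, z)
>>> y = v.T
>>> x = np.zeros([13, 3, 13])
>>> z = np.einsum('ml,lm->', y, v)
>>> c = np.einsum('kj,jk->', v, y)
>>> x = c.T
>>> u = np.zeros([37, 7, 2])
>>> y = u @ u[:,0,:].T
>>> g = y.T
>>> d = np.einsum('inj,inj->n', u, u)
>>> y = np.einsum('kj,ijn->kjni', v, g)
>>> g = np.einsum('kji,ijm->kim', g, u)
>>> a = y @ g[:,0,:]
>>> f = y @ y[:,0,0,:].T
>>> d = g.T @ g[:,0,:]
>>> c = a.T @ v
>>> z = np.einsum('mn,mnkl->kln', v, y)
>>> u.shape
(37, 7, 2)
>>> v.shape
(3, 7)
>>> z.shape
(37, 37, 7)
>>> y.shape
(3, 7, 37, 37)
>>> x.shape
()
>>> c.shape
(2, 37, 7, 7)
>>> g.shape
(37, 37, 2)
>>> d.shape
(2, 37, 2)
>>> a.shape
(3, 7, 37, 2)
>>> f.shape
(3, 7, 37, 3)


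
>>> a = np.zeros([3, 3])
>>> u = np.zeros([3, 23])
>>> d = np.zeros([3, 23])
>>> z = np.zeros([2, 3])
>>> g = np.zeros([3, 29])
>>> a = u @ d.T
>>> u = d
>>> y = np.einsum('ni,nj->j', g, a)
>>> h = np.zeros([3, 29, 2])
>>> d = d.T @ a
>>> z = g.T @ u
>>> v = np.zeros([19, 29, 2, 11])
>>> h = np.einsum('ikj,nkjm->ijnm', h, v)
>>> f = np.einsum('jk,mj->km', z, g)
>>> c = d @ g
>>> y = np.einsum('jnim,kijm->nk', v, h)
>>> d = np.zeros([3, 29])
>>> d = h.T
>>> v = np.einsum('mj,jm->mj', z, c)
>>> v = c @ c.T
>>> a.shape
(3, 3)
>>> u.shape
(3, 23)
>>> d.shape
(11, 19, 2, 3)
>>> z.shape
(29, 23)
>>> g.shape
(3, 29)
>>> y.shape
(29, 3)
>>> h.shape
(3, 2, 19, 11)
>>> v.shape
(23, 23)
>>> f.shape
(23, 3)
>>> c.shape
(23, 29)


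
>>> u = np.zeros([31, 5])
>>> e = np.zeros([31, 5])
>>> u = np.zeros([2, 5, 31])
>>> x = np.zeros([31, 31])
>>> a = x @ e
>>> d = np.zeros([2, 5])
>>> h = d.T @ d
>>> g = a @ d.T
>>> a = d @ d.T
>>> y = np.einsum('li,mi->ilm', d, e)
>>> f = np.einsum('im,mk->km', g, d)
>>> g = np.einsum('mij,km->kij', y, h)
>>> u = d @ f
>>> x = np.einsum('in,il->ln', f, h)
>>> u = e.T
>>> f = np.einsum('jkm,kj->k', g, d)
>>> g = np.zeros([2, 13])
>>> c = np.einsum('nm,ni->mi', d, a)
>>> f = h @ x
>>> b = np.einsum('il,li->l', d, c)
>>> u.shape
(5, 31)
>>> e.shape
(31, 5)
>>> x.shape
(5, 2)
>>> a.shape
(2, 2)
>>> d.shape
(2, 5)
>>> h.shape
(5, 5)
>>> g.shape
(2, 13)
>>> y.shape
(5, 2, 31)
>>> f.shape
(5, 2)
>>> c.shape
(5, 2)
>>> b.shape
(5,)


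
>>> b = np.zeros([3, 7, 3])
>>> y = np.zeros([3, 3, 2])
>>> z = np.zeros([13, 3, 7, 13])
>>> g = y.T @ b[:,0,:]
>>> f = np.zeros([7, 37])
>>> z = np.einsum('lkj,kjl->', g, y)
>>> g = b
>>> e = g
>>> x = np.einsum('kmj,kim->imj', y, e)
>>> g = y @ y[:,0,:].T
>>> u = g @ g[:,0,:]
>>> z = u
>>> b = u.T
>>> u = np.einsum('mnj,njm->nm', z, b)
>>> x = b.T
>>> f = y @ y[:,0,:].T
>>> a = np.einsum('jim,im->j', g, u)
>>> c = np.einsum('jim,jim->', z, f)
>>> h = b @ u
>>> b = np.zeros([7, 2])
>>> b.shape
(7, 2)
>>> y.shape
(3, 3, 2)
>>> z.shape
(3, 3, 3)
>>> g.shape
(3, 3, 3)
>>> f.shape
(3, 3, 3)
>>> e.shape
(3, 7, 3)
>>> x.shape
(3, 3, 3)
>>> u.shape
(3, 3)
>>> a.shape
(3,)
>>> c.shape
()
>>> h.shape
(3, 3, 3)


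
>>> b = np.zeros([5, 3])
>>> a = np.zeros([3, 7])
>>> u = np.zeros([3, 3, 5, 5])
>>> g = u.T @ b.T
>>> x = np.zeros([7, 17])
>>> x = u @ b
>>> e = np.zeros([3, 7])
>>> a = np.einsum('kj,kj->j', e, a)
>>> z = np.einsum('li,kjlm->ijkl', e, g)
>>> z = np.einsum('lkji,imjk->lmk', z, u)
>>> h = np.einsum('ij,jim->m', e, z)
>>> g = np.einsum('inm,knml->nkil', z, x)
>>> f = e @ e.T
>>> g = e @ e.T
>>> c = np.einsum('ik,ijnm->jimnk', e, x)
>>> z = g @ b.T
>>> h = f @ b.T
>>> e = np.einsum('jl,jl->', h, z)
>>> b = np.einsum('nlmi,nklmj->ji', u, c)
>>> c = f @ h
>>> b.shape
(7, 5)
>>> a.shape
(7,)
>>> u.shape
(3, 3, 5, 5)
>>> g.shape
(3, 3)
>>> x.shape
(3, 3, 5, 3)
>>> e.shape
()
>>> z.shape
(3, 5)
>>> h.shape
(3, 5)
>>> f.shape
(3, 3)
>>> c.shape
(3, 5)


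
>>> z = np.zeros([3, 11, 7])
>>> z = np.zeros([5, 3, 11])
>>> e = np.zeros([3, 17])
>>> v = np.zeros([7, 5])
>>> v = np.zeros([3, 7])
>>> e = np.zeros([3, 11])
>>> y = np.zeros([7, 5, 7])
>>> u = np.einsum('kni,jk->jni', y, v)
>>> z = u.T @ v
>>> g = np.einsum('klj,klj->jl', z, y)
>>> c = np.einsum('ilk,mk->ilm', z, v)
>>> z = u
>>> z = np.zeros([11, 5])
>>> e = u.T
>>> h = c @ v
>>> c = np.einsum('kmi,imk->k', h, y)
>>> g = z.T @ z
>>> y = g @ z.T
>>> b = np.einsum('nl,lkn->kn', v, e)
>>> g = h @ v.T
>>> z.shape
(11, 5)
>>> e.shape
(7, 5, 3)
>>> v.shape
(3, 7)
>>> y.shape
(5, 11)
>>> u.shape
(3, 5, 7)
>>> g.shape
(7, 5, 3)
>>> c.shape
(7,)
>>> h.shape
(7, 5, 7)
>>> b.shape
(5, 3)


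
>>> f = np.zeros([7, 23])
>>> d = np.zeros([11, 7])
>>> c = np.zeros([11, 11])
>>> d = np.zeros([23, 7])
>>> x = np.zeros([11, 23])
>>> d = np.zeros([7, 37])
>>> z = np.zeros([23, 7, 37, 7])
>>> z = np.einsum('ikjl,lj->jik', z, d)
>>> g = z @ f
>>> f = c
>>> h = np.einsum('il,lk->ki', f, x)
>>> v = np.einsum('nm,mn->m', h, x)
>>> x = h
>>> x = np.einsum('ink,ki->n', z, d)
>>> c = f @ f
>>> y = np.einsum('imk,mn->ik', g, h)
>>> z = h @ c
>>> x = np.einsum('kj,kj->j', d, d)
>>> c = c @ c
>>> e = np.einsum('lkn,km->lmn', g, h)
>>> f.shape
(11, 11)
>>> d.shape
(7, 37)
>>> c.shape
(11, 11)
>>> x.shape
(37,)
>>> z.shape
(23, 11)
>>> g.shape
(37, 23, 23)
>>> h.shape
(23, 11)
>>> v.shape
(11,)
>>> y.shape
(37, 23)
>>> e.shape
(37, 11, 23)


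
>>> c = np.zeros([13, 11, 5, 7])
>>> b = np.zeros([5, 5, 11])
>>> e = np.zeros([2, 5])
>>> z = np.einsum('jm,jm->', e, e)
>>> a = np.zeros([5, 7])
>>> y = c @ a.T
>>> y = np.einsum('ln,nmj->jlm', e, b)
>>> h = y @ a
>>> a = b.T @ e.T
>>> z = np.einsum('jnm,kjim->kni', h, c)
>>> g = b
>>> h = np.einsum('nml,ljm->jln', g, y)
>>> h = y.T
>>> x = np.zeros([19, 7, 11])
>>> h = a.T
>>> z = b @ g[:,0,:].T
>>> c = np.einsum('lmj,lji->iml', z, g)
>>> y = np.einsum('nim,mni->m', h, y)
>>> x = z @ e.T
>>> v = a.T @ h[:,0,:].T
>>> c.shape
(11, 5, 5)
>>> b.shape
(5, 5, 11)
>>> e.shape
(2, 5)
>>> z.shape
(5, 5, 5)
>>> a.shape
(11, 5, 2)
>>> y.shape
(11,)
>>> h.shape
(2, 5, 11)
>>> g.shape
(5, 5, 11)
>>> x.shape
(5, 5, 2)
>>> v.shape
(2, 5, 2)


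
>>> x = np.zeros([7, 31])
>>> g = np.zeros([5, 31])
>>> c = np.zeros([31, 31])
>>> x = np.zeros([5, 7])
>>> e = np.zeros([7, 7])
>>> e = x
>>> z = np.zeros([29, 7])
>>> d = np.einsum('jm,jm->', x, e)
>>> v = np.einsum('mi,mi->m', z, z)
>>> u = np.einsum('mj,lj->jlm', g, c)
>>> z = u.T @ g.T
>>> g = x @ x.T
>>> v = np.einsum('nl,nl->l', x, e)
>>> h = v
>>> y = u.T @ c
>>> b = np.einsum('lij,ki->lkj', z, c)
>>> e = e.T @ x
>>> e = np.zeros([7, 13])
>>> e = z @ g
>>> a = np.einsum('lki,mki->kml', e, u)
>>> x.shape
(5, 7)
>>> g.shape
(5, 5)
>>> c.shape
(31, 31)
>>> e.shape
(5, 31, 5)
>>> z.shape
(5, 31, 5)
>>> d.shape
()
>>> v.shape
(7,)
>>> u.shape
(31, 31, 5)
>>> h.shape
(7,)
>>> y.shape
(5, 31, 31)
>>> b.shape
(5, 31, 5)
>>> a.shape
(31, 31, 5)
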